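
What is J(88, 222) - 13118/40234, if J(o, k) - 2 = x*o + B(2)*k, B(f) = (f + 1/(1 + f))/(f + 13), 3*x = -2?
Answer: -6777229/301755 ≈ -22.459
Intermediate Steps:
x = -2/3 (x = (1/3)*(-2) = -2/3 ≈ -0.66667)
B(f) = (f + 1/(1 + f))/(13 + f)
J(o, k) = 2 - 2*o/3 + 7*k/45 (J(o, k) = 2 + (-2*o/3 + ((1 + 2 + 2**2)/(13 + 2**2 + 14*2))*k) = 2 + (-2*o/3 + ((1 + 2 + 4)/(13 + 4 + 28))*k) = 2 + (-2*o/3 + (7/45)*k) = 2 + (-2*o/3 + ((1/45)*7)*k) = 2 + (-2*o/3 + 7*k/45) = 2 - 2*o/3 + 7*k/45)
J(88, 222) - 13118/40234 = (2 - 2/3*88 + (7/45)*222) - 13118/40234 = (2 - 176/3 + 518/15) - 13118/40234 = -332/15 - 1*6559/20117 = -332/15 - 6559/20117 = -6777229/301755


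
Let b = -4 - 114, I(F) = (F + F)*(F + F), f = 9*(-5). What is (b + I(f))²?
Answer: 63712324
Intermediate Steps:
f = -45
I(F) = 4*F² (I(F) = (2*F)*(2*F) = 4*F²)
b = -118
(b + I(f))² = (-118 + 4*(-45)²)² = (-118 + 4*2025)² = (-118 + 8100)² = 7982² = 63712324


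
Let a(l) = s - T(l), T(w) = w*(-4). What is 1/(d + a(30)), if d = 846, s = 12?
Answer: 1/978 ≈ 0.0010225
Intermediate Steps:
T(w) = -4*w
a(l) = 12 + 4*l (a(l) = 12 - (-4)*l = 12 + 4*l)
1/(d + a(30)) = 1/(846 + (12 + 4*30)) = 1/(846 + (12 + 120)) = 1/(846 + 132) = 1/978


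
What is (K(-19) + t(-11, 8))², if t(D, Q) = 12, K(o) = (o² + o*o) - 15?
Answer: 516961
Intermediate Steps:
K(o) = -15 + 2*o² (K(o) = (o² + o²) - 15 = 2*o² - 15 = -15 + 2*o²)
(K(-19) + t(-11, 8))² = ((-15 + 2*(-19)²) + 12)² = ((-15 + 2*361) + 12)² = ((-15 + 722) + 12)² = (707 + 12)² = 719² = 516961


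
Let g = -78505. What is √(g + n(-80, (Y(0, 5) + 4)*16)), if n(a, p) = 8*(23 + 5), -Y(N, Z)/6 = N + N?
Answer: I*√78281 ≈ 279.79*I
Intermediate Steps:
Y(N, Z) = -12*N (Y(N, Z) = -6*(N + N) = -12*N)
n(a, p) = 224 (n(a, p) = 8*28 = 224)
√(g + n(-80, (Y(0, 5) + 4)*16)) = √(-78505 + 224) = √(-78281) = I*√78281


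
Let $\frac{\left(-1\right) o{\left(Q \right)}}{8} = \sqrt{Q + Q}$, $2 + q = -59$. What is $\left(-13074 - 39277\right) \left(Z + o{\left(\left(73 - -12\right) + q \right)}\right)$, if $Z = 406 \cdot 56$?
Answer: $-1190252336 + 1675232 \sqrt{3} \approx -1.1874 \cdot 10^{9}$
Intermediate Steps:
$q = -61$ ($q = -2 - 59 = -61$)
$o{\left(Q \right)} = - 8 \sqrt{2} \sqrt{Q}$ ($o{\left(Q \right)} = - 8 \sqrt{Q + Q} = - 8 \sqrt{2 Q} = - 8 \sqrt{2} \sqrt{Q}$)
$Z = 22736$
$\left(-13074 - 39277\right) \left(Z + o{\left(\left(73 - -12\right) + q \right)}\right) = \left(-13074 - 39277\right) \left(22736 - 8 \sqrt{2} \sqrt{\left(73 - -12\right) - 61}\right) = - 52351 \left(22736 - 8 \sqrt{2} \sqrt{\left(73 + \left(-21 + 33\right)\right) - 61}\right) = - 52351 \left(22736 - 8 \sqrt{2} \sqrt{\left(73 + 12\right) - 61}\right) = - 52351 \left(22736 - 8 \sqrt{2} \sqrt{85 - 61}\right) = - 52351 \left(22736 - 8 \sqrt{2} \sqrt{24}\right) = - 52351 \left(22736 - 8 \sqrt{2} \cdot 2 \sqrt{6}\right) = - 52351 \left(22736 - 32 \sqrt{3}\right) = -1190252336 + 1675232 \sqrt{3}$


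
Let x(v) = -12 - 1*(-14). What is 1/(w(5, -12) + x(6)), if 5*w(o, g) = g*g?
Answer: 5/154 ≈ 0.032468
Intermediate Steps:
x(v) = 2 (x(v) = -12 + 14 = 2)
w(o, g) = g²/5 (w(o, g) = (g*g)/5 = g²/5)
1/(w(5, -12) + x(6)) = 1/((⅕)*(-12)² + 2) = 1/((⅕)*144 + 2) = 1/(144/5 + 2) = 1/(154/5) = 5/154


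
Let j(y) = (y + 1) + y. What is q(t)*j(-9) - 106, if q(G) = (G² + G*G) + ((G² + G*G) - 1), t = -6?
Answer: -2537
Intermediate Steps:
j(y) = 1 + 2*y (j(y) = (1 + y) + y = 1 + 2*y)
q(G) = -1 + 4*G² (q(G) = (G² + G²) + ((G² + G²) - 1) = 2*G² + (2*G² - 1) = 2*G² + (-1 + 2*G²) = -1 + 4*G²)
q(t)*j(-9) - 106 = (-1 + 4*(-6)²)*(1 + 2*(-9)) - 106 = (-1 + 4*36)*(1 - 18) - 106 = (-1 + 144)*(-17) - 106 = 143*(-17) - 106 = -2431 - 106 = -2537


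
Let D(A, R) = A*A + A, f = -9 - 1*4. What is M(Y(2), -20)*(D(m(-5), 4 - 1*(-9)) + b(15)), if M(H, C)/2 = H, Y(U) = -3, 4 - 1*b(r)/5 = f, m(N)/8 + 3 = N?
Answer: -24702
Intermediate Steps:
f = -13 (f = -9 - 4 = -13)
m(N) = -24 + 8*N
b(r) = 85 (b(r) = 20 - 5*(-13) = 20 + 65 = 85)
D(A, R) = A + A² (D(A, R) = A² + A = A + A²)
M(H, C) = 2*H
M(Y(2), -20)*(D(m(-5), 4 - 1*(-9)) + b(15)) = (2*(-3))*((-24 + 8*(-5))*(1 + (-24 + 8*(-5))) + 85) = -6*((-24 - 40)*(1 + (-24 - 40)) + 85) = -6*(-64*(1 - 64) + 85) = -6*(-64*(-63) + 85) = -6*(4032 + 85) = -6*4117 = -24702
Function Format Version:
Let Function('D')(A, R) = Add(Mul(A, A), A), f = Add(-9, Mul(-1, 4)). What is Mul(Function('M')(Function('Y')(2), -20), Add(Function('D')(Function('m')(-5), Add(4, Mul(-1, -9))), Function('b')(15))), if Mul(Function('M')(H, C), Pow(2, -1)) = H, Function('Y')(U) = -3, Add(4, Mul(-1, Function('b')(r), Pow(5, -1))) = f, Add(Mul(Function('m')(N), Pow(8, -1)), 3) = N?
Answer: -24702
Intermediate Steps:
f = -13 (f = Add(-9, -4) = -13)
Function('m')(N) = Add(-24, Mul(8, N))
Function('b')(r) = 85 (Function('b')(r) = Add(20, Mul(-5, -13)) = Add(20, 65) = 85)
Function('D')(A, R) = Add(A, Pow(A, 2)) (Function('D')(A, R) = Add(Pow(A, 2), A) = Add(A, Pow(A, 2)))
Function('M')(H, C) = Mul(2, H)
Mul(Function('M')(Function('Y')(2), -20), Add(Function('D')(Function('m')(-5), Add(4, Mul(-1, -9))), Function('b')(15))) = Mul(Mul(2, -3), Add(Mul(Add(-24, Mul(8, -5)), Add(1, Add(-24, Mul(8, -5)))), 85)) = Mul(-6, Add(Mul(Add(-24, -40), Add(1, Add(-24, -40))), 85)) = Mul(-6, Add(Mul(-64, Add(1, -64)), 85)) = Mul(-6, Add(Mul(-64, -63), 85)) = Mul(-6, Add(4032, 85)) = Mul(-6, 4117) = -24702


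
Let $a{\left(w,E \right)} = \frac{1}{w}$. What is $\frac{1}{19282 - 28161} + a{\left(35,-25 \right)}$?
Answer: $\frac{8844}{310765} \approx 0.028459$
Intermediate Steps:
$\frac{1}{19282 - 28161} + a{\left(35,-25 \right)} = \frac{1}{19282 - 28161} + \frac{1}{35} = \frac{1}{-8879} + \frac{1}{35} = - \frac{1}{8879} + \frac{1}{35} = \frac{8844}{310765}$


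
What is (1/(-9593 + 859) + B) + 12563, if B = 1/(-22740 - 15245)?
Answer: 4167913270651/331760990 ≈ 12563.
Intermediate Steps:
B = -1/37985 (B = 1/(-37985) = -1/37985 ≈ -2.6326e-5)
(1/(-9593 + 859) + B) + 12563 = (1/(-9593 + 859) - 1/37985) + 12563 = (1/(-8734) - 1/37985) + 12563 = (-1/8734 - 1/37985) + 12563 = -46719/331760990 + 12563 = 4167913270651/331760990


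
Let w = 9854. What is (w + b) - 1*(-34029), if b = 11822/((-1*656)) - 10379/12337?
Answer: 177497810969/4046536 ≈ 43864.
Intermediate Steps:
b = -76328319/4046536 (b = 11822/(-656) - 10379*1/12337 = 11822*(-1/656) - 10379/12337 = -5911/328 - 10379/12337 = -76328319/4046536 ≈ -18.863)
(w + b) - 1*(-34029) = (9854 - 76328319/4046536) - 1*(-34029) = 39798237425/4046536 + 34029 = 177497810969/4046536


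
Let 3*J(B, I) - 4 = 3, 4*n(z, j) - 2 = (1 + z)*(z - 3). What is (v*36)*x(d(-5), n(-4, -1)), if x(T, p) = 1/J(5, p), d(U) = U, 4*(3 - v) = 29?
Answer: -459/7 ≈ -65.571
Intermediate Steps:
v = -17/4 (v = 3 - 1/4*29 = 3 - 29/4 = -17/4 ≈ -4.2500)
n(z, j) = 1/2 + (1 + z)*(-3 + z)/4 (n(z, j) = 1/2 + ((1 + z)*(z - 3))/4 = 1/2 + ((1 + z)*(-3 + z))/4 = 1/2 + (1 + z)*(-3 + z)/4)
J(B, I) = 7/3 (J(B, I) = 4/3 + (1/3)*3 = 4/3 + 1 = 7/3)
x(T, p) = 3/7 (x(T, p) = 1/(7/3) = 3/7)
(v*36)*x(d(-5), n(-4, -1)) = -17/4*36*(3/7) = -153*3/7 = -459/7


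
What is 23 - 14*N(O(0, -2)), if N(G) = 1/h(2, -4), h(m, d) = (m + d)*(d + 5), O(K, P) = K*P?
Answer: 30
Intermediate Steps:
h(m, d) = (5 + d)*(d + m) (h(m, d) = (d + m)*(5 + d) = (5 + d)*(d + m))
N(G) = -½ (N(G) = 1/((-4)² + 5*(-4) + 5*2 - 4*2) = 1/(16 - 20 + 10 - 8) = 1/(-2) = -½)
23 - 14*N(O(0, -2)) = 23 - 14*(-½) = 23 + 7 = 30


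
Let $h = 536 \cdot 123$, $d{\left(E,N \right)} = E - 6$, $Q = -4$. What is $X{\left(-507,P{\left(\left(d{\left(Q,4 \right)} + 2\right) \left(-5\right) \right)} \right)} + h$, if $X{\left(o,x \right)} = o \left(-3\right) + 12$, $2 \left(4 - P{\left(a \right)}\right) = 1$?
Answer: $67461$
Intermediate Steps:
$d{\left(E,N \right)} = -6 + E$ ($d{\left(E,N \right)} = E - 6 = -6 + E$)
$P{\left(a \right)} = \frac{7}{2}$ ($P{\left(a \right)} = 4 - \frac{1}{2} = \frac{7}{2}$)
$X{\left(o,x \right)} = 12 - 3 o$ ($X{\left(o,x \right)} = - 3 o + 12 = 12 - 3 o$)
$h = 65928$
$X{\left(-507,P{\left(\left(d{\left(Q,4 \right)} + 2\right) \left(-5\right) \right)} \right)} + h = \left(12 - -1521\right) + 65928 = \left(12 + 1521\right) + 65928 = 1533 + 65928 = 67461$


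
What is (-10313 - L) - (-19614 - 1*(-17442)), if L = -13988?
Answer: 5847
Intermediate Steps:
(-10313 - L) - (-19614 - 1*(-17442)) = (-10313 - 1*(-13988)) - (-19614 - 1*(-17442)) = (-10313 + 13988) - (-19614 + 17442) = 3675 - 1*(-2172) = 3675 + 2172 = 5847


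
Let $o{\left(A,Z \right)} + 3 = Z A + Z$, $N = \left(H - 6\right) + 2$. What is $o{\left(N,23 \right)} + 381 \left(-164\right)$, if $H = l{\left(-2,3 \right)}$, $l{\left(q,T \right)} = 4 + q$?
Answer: $-62510$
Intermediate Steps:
$H = 2$ ($H = 4 - 2 = 2$)
$N = -2$ ($N = \left(2 - 6\right) + 2 = -4 + 2 = -2$)
$o{\left(A,Z \right)} = -3 + Z + A Z$ ($o{\left(A,Z \right)} = -3 + \left(Z A + Z\right) = -3 + \left(A Z + Z\right) = -3 + \left(Z + A Z\right) = -3 + Z + A Z$)
$o{\left(N,23 \right)} + 381 \left(-164\right) = \left(-3 + 23 - 46\right) + 381 \left(-164\right) = \left(-3 + 23 - 46\right) - 62484 = -26 - 62484 = -62510$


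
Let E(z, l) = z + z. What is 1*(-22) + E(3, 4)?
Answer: -16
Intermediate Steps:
E(z, l) = 2*z
1*(-22) + E(3, 4) = 1*(-22) + 2*3 = -22 + 6 = -16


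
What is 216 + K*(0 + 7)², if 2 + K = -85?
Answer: -4047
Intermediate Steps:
K = -87 (K = -2 - 85 = -87)
216 + K*(0 + 7)² = 216 - 87*(0 + 7)² = 216 - 87*7² = 216 - 87*49 = 216 - 4263 = -4047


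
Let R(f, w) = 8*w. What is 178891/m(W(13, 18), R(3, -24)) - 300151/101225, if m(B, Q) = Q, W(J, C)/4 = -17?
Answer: -18165870467/19435200 ≈ -934.69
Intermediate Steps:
W(J, C) = -68 (W(J, C) = 4*(-17) = -68)
178891/m(W(13, 18), R(3, -24)) - 300151/101225 = 178891/((8*(-24))) - 300151/101225 = 178891/(-192) - 300151*1/101225 = 178891*(-1/192) - 300151/101225 = -178891/192 - 300151/101225 = -18165870467/19435200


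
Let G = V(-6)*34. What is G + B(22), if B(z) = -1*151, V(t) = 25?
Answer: 699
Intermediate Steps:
G = 850 (G = 25*34 = 850)
B(z) = -151
G + B(22) = 850 - 151 = 699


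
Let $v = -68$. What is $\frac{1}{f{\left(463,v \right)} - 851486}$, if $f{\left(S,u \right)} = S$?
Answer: $- \frac{1}{851023} \approx -1.1751 \cdot 10^{-6}$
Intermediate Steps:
$\frac{1}{f{\left(463,v \right)} - 851486} = \frac{1}{463 - 851486} = \frac{1}{-851023} = - \frac{1}{851023}$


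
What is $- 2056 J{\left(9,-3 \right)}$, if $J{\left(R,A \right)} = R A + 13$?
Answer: $28784$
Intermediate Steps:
$J{\left(R,A \right)} = 13 + A R$ ($J{\left(R,A \right)} = A R + 13 = 13 + A R$)
$- 2056 J{\left(9,-3 \right)} = - 2056 \left(13 - 27\right) = \left(-2056\right) \left(-14\right) = 28784$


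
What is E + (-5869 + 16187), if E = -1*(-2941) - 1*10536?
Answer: 2723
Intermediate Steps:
E = -7595 (E = 2941 - 10536 = -7595)
E + (-5869 + 16187) = -7595 + (-5869 + 16187) = -7595 + 10318 = 2723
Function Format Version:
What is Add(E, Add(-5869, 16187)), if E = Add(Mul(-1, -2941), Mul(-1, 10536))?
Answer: 2723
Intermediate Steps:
E = -7595 (E = Add(2941, -10536) = -7595)
Add(E, Add(-5869, 16187)) = Add(-7595, Add(-5869, 16187)) = Add(-7595, 10318) = 2723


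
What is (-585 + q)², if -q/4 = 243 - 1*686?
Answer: 1408969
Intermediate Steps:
q = 1772 (q = -4*(243 - 1*686) = -4*(243 - 686) = -4*(-443) = 1772)
(-585 + q)² = (-585 + 1772)² = 1187² = 1408969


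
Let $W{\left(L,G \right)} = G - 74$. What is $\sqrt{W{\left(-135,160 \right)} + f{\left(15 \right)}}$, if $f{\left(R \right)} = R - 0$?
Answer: $\sqrt{101} \approx 10.05$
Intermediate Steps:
$f{\left(R \right)} = R$ ($f{\left(R \right)} = R + 0 = R$)
$W{\left(L,G \right)} = -74 + G$
$\sqrt{W{\left(-135,160 \right)} + f{\left(15 \right)}} = \sqrt{\left(-74 + 160\right) + 15} = \sqrt{86 + 15} = \sqrt{101}$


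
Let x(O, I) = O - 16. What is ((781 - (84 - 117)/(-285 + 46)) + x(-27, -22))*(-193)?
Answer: -34035357/239 ≈ -1.4241e+5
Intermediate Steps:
x(O, I) = -16 + O
((781 - (84 - 117)/(-285 + 46)) + x(-27, -22))*(-193) = ((781 - (84 - 117)/(-285 + 46)) + (-16 - 27))*(-193) = ((781 - (-33)/(-239)) - 43)*(-193) = ((781 - (-33)*(-1)/239) - 43)*(-193) = ((781 - 1*33/239) - 43)*(-193) = ((781 - 33/239) - 43)*(-193) = (186626/239 - 43)*(-193) = (176349/239)*(-193) = -34035357/239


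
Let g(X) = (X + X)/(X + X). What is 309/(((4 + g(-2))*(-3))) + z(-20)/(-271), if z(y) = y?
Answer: -27813/1355 ≈ -20.526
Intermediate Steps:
g(X) = 1 (g(X) = (2*X)/((2*X)) = (2*X)*(1/(2*X)) = 1)
309/(((4 + g(-2))*(-3))) + z(-20)/(-271) = 309/(((4 + 1)*(-3))) - 20/(-271) = 309/((5*(-3))) - 20*(-1/271) = 309/(-15) + 20/271 = 309*(-1/15) + 20/271 = -103/5 + 20/271 = -27813/1355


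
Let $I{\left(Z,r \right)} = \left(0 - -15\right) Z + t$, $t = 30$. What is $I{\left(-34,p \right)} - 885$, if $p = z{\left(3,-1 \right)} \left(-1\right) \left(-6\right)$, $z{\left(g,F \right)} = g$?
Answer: $-1365$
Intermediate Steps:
$p = 18$ ($p = 3 \left(-1\right) \left(-6\right) = \left(-3\right) \left(-6\right) = 18$)
$I{\left(Z,r \right)} = 30 + 15 Z$ ($I{\left(Z,r \right)} = \left(0 - -15\right) Z + 30 = \left(0 + 15\right) Z + 30 = 15 Z + 30 = 30 + 15 Z$)
$I{\left(-34,p \right)} - 885 = \left(30 + 15 \left(-34\right)\right) - 885 = \left(30 - 510\right) - 885 = -480 - 885 = -1365$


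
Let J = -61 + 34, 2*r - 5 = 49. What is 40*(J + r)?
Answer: 0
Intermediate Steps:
r = 27 (r = 5/2 + (1/2)*49 = 5/2 + 49/2 = 27)
J = -27
40*(J + r) = 40*(-27 + 27) = 40*0 = 0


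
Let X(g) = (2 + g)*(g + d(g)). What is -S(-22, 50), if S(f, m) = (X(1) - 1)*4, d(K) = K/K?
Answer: -20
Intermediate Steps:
d(K) = 1
X(g) = (1 + g)*(2 + g) (X(g) = (2 + g)*(g + 1) = (2 + g)*(1 + g) = (1 + g)*(2 + g))
S(f, m) = 20 (S(f, m) = ((2 + 1² + 3*1) - 1)*4 = ((2 + 1 + 3) - 1)*4 = (6 - 1)*4 = 5*4 = 20)
-S(-22, 50) = -1*20 = -20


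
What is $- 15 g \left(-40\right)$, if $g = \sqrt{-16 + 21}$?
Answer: $600 \sqrt{5} \approx 1341.6$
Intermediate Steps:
$g = \sqrt{5} \approx 2.2361$
$- 15 g \left(-40\right) = - 15 \sqrt{5} \left(-40\right) = 600 \sqrt{5}$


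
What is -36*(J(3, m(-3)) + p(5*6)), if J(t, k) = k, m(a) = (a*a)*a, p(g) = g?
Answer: -108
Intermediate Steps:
m(a) = a³ (m(a) = a²*a = a³)
-36*(J(3, m(-3)) + p(5*6)) = -36*((-3)³ + 5*6) = -36*(-27 + 30) = -36*3 = -108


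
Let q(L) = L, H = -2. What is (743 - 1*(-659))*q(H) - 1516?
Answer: -4320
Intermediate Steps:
(743 - 1*(-659))*q(H) - 1516 = (743 - 1*(-659))*(-2) - 1516 = (743 + 659)*(-2) - 1516 = 1402*(-2) - 1516 = -2804 - 1516 = -4320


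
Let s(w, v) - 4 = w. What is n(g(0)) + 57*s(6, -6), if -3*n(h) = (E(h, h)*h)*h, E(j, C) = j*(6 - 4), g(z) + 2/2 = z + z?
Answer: 1712/3 ≈ 570.67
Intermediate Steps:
g(z) = -1 + 2*z (g(z) = -1 + (z + z) = -1 + 2*z)
E(j, C) = 2*j (E(j, C) = j*2 = 2*j)
s(w, v) = 4 + w
n(h) = -2*h³/3 (n(h) = -(2*h)*h*h/3 = -2*h²*h/3 = -2*h³/3)
n(g(0)) + 57*s(6, -6) = -2*(-1 + 2*0)³/3 + 57*(4 + 6) = -2*(-1 + 0)³/3 + 57*10 = -⅔*(-1)³ + 570 = -⅔*(-1) + 570 = ⅔ + 570 = 1712/3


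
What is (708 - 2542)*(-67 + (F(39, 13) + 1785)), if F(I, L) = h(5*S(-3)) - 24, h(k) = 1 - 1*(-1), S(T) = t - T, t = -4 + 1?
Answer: -3110464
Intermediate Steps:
t = -3
S(T) = -3 - T
h(k) = 2 (h(k) = 1 + 1 = 2)
F(I, L) = -22 (F(I, L) = 2 - 24 = -22)
(708 - 2542)*(-67 + (F(39, 13) + 1785)) = (708 - 2542)*(-67 + (-22 + 1785)) = -1834*(-67 + 1763) = -1834*1696 = -3110464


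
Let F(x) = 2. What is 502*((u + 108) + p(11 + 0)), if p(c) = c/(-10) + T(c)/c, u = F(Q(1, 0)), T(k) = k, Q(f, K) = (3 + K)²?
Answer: 275849/5 ≈ 55170.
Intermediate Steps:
u = 2
p(c) = 1 - c/10 (p(c) = c/(-10) + c/c = c*(-⅒) + 1 = -c/10 + 1 = 1 - c/10)
502*((u + 108) + p(11 + 0)) = 502*((2 + 108) + (1 - (11 + 0)/10)) = 502*(110 + (1 - ⅒*11)) = 502*(110 + (1 - 11/10)) = 502*(110 - ⅒) = 502*(1099/10) = 275849/5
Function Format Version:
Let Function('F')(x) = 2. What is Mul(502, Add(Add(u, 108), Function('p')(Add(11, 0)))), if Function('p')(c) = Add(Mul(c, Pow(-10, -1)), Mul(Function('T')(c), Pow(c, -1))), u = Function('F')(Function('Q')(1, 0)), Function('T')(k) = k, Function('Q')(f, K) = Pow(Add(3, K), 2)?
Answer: Rational(275849, 5) ≈ 55170.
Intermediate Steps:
u = 2
Function('p')(c) = Add(1, Mul(Rational(-1, 10), c)) (Function('p')(c) = Add(Mul(c, Pow(-10, -1)), Mul(c, Pow(c, -1))) = Add(Mul(c, Rational(-1, 10)), 1) = Add(Mul(Rational(-1, 10), c), 1) = Add(1, Mul(Rational(-1, 10), c)))
Mul(502, Add(Add(u, 108), Function('p')(Add(11, 0)))) = Mul(502, Add(Add(2, 108), Add(1, Mul(Rational(-1, 10), Add(11, 0))))) = Mul(502, Add(110, Add(1, Mul(Rational(-1, 10), 11)))) = Mul(502, Add(110, Add(1, Rational(-11, 10)))) = Mul(502, Add(110, Rational(-1, 10))) = Mul(502, Rational(1099, 10)) = Rational(275849, 5)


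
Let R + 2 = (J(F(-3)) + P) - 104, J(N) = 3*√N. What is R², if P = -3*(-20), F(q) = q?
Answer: 2089 - 276*I*√3 ≈ 2089.0 - 478.05*I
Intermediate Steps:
P = 60
R = -46 + 3*I*√3 (R = -2 + ((3*√(-3) + 60) - 104) = -2 + ((3*(I*√3) + 60) - 104) = -2 + ((3*I*√3 + 60) - 104) = -2 + ((60 + 3*I*√3) - 104) = -2 + (-44 + 3*I*√3) = -46 + 3*I*√3 ≈ -46.0 + 5.1962*I)
R² = (-46 + 3*I*√3)²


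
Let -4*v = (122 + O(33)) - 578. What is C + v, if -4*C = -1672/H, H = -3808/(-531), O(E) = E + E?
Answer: 296619/1904 ≈ 155.79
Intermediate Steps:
O(E) = 2*E
H = 3808/531 (H = -3808*(-1/531) = 3808/531 ≈ 7.1714)
v = 195/2 (v = -((122 + 2*33) - 578)/4 = -((122 + 66) - 578)/4 = -(188 - 578)/4 = -1/4*(-390) = 195/2 ≈ 97.500)
C = 110979/1904 (C = -(-418)/3808/531 = -(-418)*531/3808 = -1/4*(-110979/476) = 110979/1904 ≈ 58.287)
C + v = 110979/1904 + 195/2 = 296619/1904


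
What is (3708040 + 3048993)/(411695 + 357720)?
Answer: 6757033/769415 ≈ 8.7820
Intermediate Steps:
(3708040 + 3048993)/(411695 + 357720) = 6757033/769415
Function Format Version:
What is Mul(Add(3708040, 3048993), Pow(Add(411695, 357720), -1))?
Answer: Rational(6757033, 769415) ≈ 8.7820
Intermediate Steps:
Mul(Add(3708040, 3048993), Pow(Add(411695, 357720), -1)) = Mul(6757033, Pow(769415, -1)) = Mul(6757033, Rational(1, 769415)) = Rational(6757033, 769415)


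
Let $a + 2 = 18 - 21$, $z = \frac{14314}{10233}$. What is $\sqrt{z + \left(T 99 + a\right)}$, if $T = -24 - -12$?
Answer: $\frac{i \sqrt{13864185735}}{3411} \approx 34.52 i$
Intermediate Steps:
$z = \frac{14314}{10233}$ ($z = 14314 \cdot \frac{1}{10233} = \frac{14314}{10233} \approx 1.3988$)
$T = -12$ ($T = -24 + 12 = -12$)
$a = -5$ ($a = -2 + \left(18 - 21\right) = -2 - 3 = -5$)
$\sqrt{z + \left(T 99 + a\right)} = \sqrt{\frac{14314}{10233} - 1193} = \sqrt{- \frac{12193655}{10233}} = \frac{i \sqrt{13864185735}}{3411}$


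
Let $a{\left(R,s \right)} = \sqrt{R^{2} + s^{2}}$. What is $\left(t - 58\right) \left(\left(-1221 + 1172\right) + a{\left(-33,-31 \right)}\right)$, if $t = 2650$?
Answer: $-127008 + 12960 \sqrt{82} \approx -9650.2$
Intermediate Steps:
$\left(t - 58\right) \left(\left(-1221 + 1172\right) + a{\left(-33,-31 \right)}\right) = \left(2650 - 58\right) \left(\left(-1221 + 1172\right) + \sqrt{\left(-33\right)^{2} + \left(-31\right)^{2}}\right) = 2592 \left(-49 + \sqrt{1089 + 961}\right) = 2592 \left(-49 + \sqrt{2050}\right) = 2592 \left(-49 + 5 \sqrt{82}\right) = -127008 + 12960 \sqrt{82}$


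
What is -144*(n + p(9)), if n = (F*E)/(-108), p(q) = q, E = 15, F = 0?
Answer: -1296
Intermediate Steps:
n = 0 (n = (0*15)/(-108) = 0*(-1/108) = 0)
-144*(n + p(9)) = -144*(0 + 9) = -144*9 = -1296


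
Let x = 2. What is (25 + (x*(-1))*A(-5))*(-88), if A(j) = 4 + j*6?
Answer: -6776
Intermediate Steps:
A(j) = 4 + 6*j
(25 + (x*(-1))*A(-5))*(-88) = (25 + (2*(-1))*(4 + 6*(-5)))*(-88) = (25 - 2*(4 - 30))*(-88) = (25 - 2*(-26))*(-88) = (25 + 52)*(-88) = 77*(-88) = -6776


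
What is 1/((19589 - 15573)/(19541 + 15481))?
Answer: 17511/2008 ≈ 8.7206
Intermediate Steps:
1/((19589 - 15573)/(19541 + 15481)) = 1/(4016/35022) = 1/(4016*(1/35022)) = 1/(2008/17511) = 17511/2008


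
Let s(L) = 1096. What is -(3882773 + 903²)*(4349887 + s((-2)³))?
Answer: -20441710012906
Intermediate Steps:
-(3882773 + 903²)*(4349887 + s((-2)³)) = -(3882773 + 903²)*(4349887 + 1096) = -(3882773 + 815409)*4350983 = -4698182*4350983 = -1*20441710012906 = -20441710012906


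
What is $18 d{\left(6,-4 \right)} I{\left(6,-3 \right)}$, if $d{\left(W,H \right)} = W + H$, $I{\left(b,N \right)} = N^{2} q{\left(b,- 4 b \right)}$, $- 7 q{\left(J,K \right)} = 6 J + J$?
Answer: $-1944$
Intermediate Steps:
$q{\left(J,K \right)} = - J$ ($q{\left(J,K \right)} = - \frac{6 J + J}{7} = - \frac{7 J}{7} = - J$)
$I{\left(b,N \right)} = - b N^{2}$ ($I{\left(b,N \right)} = N^{2} \left(- b\right) = - b N^{2}$)
$d{\left(W,H \right)} = H + W$
$18 d{\left(6,-4 \right)} I{\left(6,-3 \right)} = 18 \left(-4 + 6\right) \left(\left(-1\right) 6 \left(-3\right)^{2}\right) = 18 \cdot 2 \left(\left(-1\right) 6 \cdot 9\right) = 36 \left(-54\right) = -1944$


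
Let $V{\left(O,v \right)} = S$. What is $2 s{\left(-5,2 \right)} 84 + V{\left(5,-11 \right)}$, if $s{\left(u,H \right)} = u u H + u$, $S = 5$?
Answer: $7565$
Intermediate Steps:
$s{\left(u,H \right)} = u + H u^{2}$ ($s{\left(u,H \right)} = u^{2} H + u = H u^{2} + u = u + H u^{2}$)
$V{\left(O,v \right)} = 5$
$2 s{\left(-5,2 \right)} 84 + V{\left(5,-11 \right)} = 2 \left(- 5 \left(1 + 2 \left(-5\right)\right)\right) 84 + 5 = 2 \left(- 5 \left(1 - 10\right)\right) 84 + 5 = 2 \left(\left(-5\right) \left(-9\right)\right) 84 + 5 = 2 \cdot 45 \cdot 84 + 5 = 90 \cdot 84 + 5 = 7560 + 5 = 7565$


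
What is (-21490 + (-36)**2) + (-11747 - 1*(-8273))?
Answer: -23668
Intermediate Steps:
(-21490 + (-36)**2) + (-11747 - 1*(-8273)) = (-21490 + 1296) + (-11747 + 8273) = -20194 - 3474 = -23668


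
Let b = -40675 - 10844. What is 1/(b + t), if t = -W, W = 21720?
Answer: -1/73239 ≈ -1.3654e-5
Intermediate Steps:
b = -51519
t = -21720 (t = -1*21720 = -21720)
1/(b + t) = 1/(-51519 - 21720) = 1/(-73239) = -1/73239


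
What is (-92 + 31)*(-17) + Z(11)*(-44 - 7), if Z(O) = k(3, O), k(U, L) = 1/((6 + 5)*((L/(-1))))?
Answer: 125528/121 ≈ 1037.4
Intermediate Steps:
k(U, L) = -1/(11*L) (k(U, L) = 1/(11*((L*(-1)))) = 1/(11*((-L))) = (-1/L)/11 = -1/(11*L))
Z(O) = -1/(11*O)
(-92 + 31)*(-17) + Z(11)*(-44 - 7) = (-92 + 31)*(-17) + (-1/11/11)*(-44 - 7) = -61*(-17) - 1/11*1/11*(-51) = 1037 - 1/121*(-51) = 1037 + 51/121 = 125528/121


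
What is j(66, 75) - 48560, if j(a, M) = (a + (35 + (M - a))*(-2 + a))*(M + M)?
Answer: 383740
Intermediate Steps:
j(a, M) = 2*M*(a + (-2 + a)*(35 + M - a)) (j(a, M) = (a + (35 + M - a)*(-2 + a))*(2*M) = (a + (-2 + a)*(35 + M - a))*(2*M) = 2*M*(a + (-2 + a)*(35 + M - a)))
j(66, 75) - 48560 = 2*75*(-70 - 1*66² - 2*75 + 38*66 + 75*66) - 48560 = 2*75*(-70 - 1*4356 - 150 + 2508 + 4950) - 48560 = 2*75*(-70 - 4356 - 150 + 2508 + 4950) - 48560 = 2*75*2882 - 48560 = 432300 - 48560 = 383740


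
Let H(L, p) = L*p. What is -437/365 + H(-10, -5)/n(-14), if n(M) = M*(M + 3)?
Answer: -24524/28105 ≈ -0.87259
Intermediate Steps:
n(M) = M*(3 + M)
-437/365 + H(-10, -5)/n(-14) = -437/365 + (-10*(-5))/((-14*(3 - 14))) = -437*1/365 + 50/((-14*(-11))) = -437/365 + 50/154 = -437/365 + 50*(1/154) = -437/365 + 25/77 = -24524/28105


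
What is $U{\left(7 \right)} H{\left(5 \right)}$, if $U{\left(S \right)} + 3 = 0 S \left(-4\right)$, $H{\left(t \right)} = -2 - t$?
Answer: $21$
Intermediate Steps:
$U{\left(S \right)} = -3$ ($U{\left(S \right)} = -3 + 0 S \left(-4\right) = -3 + 0 \left(-4\right) = -3 + 0 = -3$)
$U{\left(7 \right)} H{\left(5 \right)} = - 3 \left(-2 - 5\right) = \left(-3\right) \left(-7\right) = 21$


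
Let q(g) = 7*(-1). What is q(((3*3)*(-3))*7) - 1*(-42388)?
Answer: 42381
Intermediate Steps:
q(g) = -7
q(((3*3)*(-3))*7) - 1*(-42388) = -7 - 1*(-42388) = -7 + 42388 = 42381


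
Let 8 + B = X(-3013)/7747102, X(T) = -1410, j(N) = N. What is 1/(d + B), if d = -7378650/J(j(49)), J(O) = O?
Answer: -189803999/28583095552687 ≈ -6.6404e-6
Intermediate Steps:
d = -7378650/49 ≈ -1.5058e+5
B = -30989113/3873551 (B = -8 - 1410/7747102 = -8 - 1410*1/7747102 = -8 - 705/3873551 = -30989113/3873551 ≈ -8.0002)
1/(d + B) = 1/(-7378650/49 - 30989113/3873551) = 1/(-28583095552687/189803999) = -189803999/28583095552687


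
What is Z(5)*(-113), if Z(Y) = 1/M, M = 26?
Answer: -113/26 ≈ -4.3462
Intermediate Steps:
Z(Y) = 1/26
Z(5)*(-113) = (1/26)*(-113) = -113/26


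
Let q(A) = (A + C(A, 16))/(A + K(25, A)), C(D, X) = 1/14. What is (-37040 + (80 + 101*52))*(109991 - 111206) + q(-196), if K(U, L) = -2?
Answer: 106791912583/2772 ≈ 3.8525e+7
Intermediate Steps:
C(D, X) = 1/14
q(A) = (1/14 + A)/(-2 + A) (q(A) = (A + 1/14)/(A - 2) = (1/14 + A)/(-2 + A))
(-37040 + (80 + 101*52))*(109991 - 111206) + q(-196) = (-37040 + (80 + 101*52))*(109991 - 111206) + (1/14 - 196)/(-2 - 196) = (-37040 + (80 + 5252))*(-1215) - 2743/14/(-198) = (-37040 + 5332)*(-1215) - 1/198*(-2743/14) = -31708*(-1215) + 2743/2772 = 38525220 + 2743/2772 = 106791912583/2772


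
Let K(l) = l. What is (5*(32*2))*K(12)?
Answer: 3840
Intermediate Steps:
(5*(32*2))*K(12) = (5*(32*2))*12 = (5*64)*12 = 320*12 = 3840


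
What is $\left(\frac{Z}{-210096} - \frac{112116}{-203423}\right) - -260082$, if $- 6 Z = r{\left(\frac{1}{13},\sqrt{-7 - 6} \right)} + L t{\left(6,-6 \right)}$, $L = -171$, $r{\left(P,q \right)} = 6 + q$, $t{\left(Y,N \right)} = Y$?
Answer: $\frac{5557750652013541}{21369179304} + \frac{i \sqrt{13}}{1260576} \approx 2.6008 \cdot 10^{5} + 2.8602 \cdot 10^{-6} i$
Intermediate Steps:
$Z = 170 - \frac{i \sqrt{13}}{6}$ ($Z = - \frac{\left(6 + \sqrt{-7 - 6}\right) - 1026}{6} = - \frac{\left(6 + \sqrt{-13}\right) - 1026}{6} = - \frac{\left(6 + i \sqrt{13}\right) - 1026}{6} = - \frac{-1020 + i \sqrt{13}}{6} = 170 - \frac{i \sqrt{13}}{6} \approx 170.0 - 0.60093 i$)
$\left(\frac{Z}{-210096} - \frac{112116}{-203423}\right) - -260082 = \left(\frac{170 - \frac{i \sqrt{13}}{6}}{-210096} - \frac{112116}{-203423}\right) - -260082 = \left(\left(170 - \frac{i \sqrt{13}}{6}\right) \left(- \frac{1}{210096}\right) - - \frac{112116}{203423}\right) + 260082 = \left(\left(- \frac{85}{105048} + \frac{i \sqrt{13}}{1260576}\right) + \frac{112116}{203423}\right) + 260082 = \left(\frac{11760270613}{21369179304} + \frac{i \sqrt{13}}{1260576}\right) + 260082 = \frac{5557750652013541}{21369179304} + \frac{i \sqrt{13}}{1260576}$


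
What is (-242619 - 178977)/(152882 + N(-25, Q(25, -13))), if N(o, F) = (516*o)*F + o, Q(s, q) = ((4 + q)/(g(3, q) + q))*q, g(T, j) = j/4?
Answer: -421596/245737 ≈ -1.7156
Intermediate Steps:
g(T, j) = j/4 (g(T, j) = j*(¼) = j/4)
Q(s, q) = 16/5 + 4*q/5 (Q(s, q) = ((4 + q)/(q/4 + q))*q = ((4 + q)/((5*q/4)))*q = ((4 + q)*(4/(5*q)))*q = (4*(4 + q)/(5*q))*q = 16/5 + 4*q/5)
N(o, F) = o + 516*F*o (N(o, F) = 516*F*o + o = o + 516*F*o)
(-242619 - 178977)/(152882 + N(-25, Q(25, -13))) = (-242619 - 178977)/(152882 - 25*(1 + 516*(16/5 + (⅘)*(-13)))) = -421596/(152882 - 25*(1 + 516*(16/5 - 52/5))) = -421596/(152882 - 25*(1 + 516*(-36/5))) = -421596/(152882 - 25*(1 - 18576/5)) = -421596/(152882 - 25*(-18571/5)) = -421596/(152882 + 92855) = -421596/245737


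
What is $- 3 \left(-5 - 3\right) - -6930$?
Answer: $6954$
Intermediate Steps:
$- 3 \left(-5 - 3\right) - -6930 = \left(-3\right) \left(-8\right) + 6930 = 24 + 6930 = 6954$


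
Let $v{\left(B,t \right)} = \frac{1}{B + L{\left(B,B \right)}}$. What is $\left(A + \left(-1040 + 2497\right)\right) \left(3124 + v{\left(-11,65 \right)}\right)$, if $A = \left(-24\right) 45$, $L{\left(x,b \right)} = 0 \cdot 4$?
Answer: $\frac{12954851}{11} \approx 1.1777 \cdot 10^{6}$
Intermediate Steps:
$L{\left(x,b \right)} = 0$
$A = -1080$
$v{\left(B,t \right)} = \frac{1}{B}$ ($v{\left(B,t \right)} = \frac{1}{B + 0} = \frac{1}{B}$)
$\left(A + \left(-1040 + 2497\right)\right) \left(3124 + v{\left(-11,65 \right)}\right) = \left(-1080 + \left(-1040 + 2497\right)\right) \left(3124 + \frac{1}{-11}\right) = \left(-1080 + 1457\right) \left(3124 - \frac{1}{11}\right) = 377 \cdot \frac{34363}{11} = \frac{12954851}{11}$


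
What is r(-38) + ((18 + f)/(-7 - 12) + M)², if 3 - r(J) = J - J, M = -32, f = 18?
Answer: 415819/361 ≈ 1151.9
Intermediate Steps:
r(J) = 3 (r(J) = 3 - (J - J) = 3 - 1*0 = 3 + 0 = 3)
r(-38) + ((18 + f)/(-7 - 12) + M)² = 3 + ((18 + 18)/(-7 - 12) - 32)² = 3 + (36/(-19) - 32)² = 3 + (36*(-1/19) - 32)² = 3 + (-36/19 - 32)² = 3 + (-644/19)² = 3 + 414736/361 = 415819/361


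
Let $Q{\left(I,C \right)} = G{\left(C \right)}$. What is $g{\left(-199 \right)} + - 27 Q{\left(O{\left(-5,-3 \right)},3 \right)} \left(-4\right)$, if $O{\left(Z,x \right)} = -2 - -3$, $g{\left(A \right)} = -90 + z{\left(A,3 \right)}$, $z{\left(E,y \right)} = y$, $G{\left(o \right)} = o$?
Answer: $237$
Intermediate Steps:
$g{\left(A \right)} = -87$ ($g{\left(A \right)} = -90 + 3 = -87$)
$O{\left(Z,x \right)} = 1$ ($O{\left(Z,x \right)} = -2 + 3 = 1$)
$Q{\left(I,C \right)} = C$
$g{\left(-199 \right)} + - 27 Q{\left(O{\left(-5,-3 \right)},3 \right)} \left(-4\right) = -87 + \left(-27\right) 3 \left(-4\right) = -87 - -324 = -87 + 324 = 237$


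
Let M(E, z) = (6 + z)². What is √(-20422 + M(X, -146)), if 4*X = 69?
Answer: I*√822 ≈ 28.671*I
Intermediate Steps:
X = 69/4 (X = (¼)*69 = 69/4 ≈ 17.250)
√(-20422 + M(X, -146)) = √(-20422 + (6 - 146)²) = √(-20422 + (-140)²) = √(-20422 + 19600) = √(-822) = I*√822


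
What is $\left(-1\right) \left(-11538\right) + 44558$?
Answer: $56096$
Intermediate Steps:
$\left(-1\right) \left(-11538\right) + 44558 = 11538 + 44558 = 56096$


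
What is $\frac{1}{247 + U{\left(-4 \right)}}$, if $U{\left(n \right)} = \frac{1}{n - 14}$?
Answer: $\frac{18}{4445} \approx 0.0040495$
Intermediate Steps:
$U{\left(n \right)} = \frac{1}{-14 + n}$
$\frac{1}{247 + U{\left(-4 \right)}} = \frac{1}{247 + \frac{1}{-14 - 4}} = \frac{1}{247 + \frac{1}{-18}} = \frac{1}{247 - \frac{1}{18}} = \frac{1}{\frac{4445}{18}} = \frac{18}{4445}$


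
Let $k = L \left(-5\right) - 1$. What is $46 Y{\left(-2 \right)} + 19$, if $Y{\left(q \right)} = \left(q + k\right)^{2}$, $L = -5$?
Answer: $22283$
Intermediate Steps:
$k = 24$ ($k = \left(-5\right) \left(-5\right) - 1 = 25 + \left(-4 + 3\right) = 25 - 1 = 24$)
$Y{\left(q \right)} = \left(24 + q\right)^{2}$ ($Y{\left(q \right)} = \left(q + 24\right)^{2} = \left(24 + q\right)^{2}$)
$46 Y{\left(-2 \right)} + 19 = 46 \left(24 - 2\right)^{2} + 19 = 46 \cdot 22^{2} + 19 = 46 \cdot 484 + 19 = 22264 + 19 = 22283$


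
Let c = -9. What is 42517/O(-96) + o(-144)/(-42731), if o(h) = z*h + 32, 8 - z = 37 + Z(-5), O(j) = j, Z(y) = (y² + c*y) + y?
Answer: -1818096455/4102176 ≈ -443.20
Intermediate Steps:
Z(y) = y² - 8*y (Z(y) = (y² - 9*y) + y = y² - 8*y)
z = -94 (z = 8 - (37 - 5*(-8 - 5)) = 8 - (37 - 5*(-13)) = 8 - (37 + 65) = 8 - 1*102 = 8 - 102 = -94)
o(h) = 32 - 94*h (o(h) = -94*h + 32 = 32 - 94*h)
42517/O(-96) + o(-144)/(-42731) = 42517/(-96) + (32 - 94*(-144))/(-42731) = 42517*(-1/96) + (32 + 13536)*(-1/42731) = -42517/96 + 13568*(-1/42731) = -42517/96 - 13568/42731 = -1818096455/4102176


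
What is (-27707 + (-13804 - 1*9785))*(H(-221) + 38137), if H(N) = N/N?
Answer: -1956326848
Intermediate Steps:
H(N) = 1
(-27707 + (-13804 - 1*9785))*(H(-221) + 38137) = (-27707 + (-13804 - 1*9785))*(1 + 38137) = (-27707 + (-13804 - 9785))*38138 = (-27707 - 23589)*38138 = -51296*38138 = -1956326848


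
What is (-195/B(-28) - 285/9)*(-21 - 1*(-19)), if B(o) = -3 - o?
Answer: 1184/15 ≈ 78.933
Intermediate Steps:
(-195/B(-28) - 285/9)*(-21 - 1*(-19)) = (-195/(-3 - 1*(-28)) - 285/9)*(-21 - 1*(-19)) = (-195/(-3 + 28) - 285*⅑)*(-21 + 19) = (-195/25 - 95/3)*(-2) = (-195*1/25 - 95/3)*(-2) = (-39/5 - 95/3)*(-2) = -592/15*(-2) = 1184/15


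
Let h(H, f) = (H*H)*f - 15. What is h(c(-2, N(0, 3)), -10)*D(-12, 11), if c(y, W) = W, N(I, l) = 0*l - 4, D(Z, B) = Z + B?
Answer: 175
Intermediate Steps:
D(Z, B) = B + Z
N(I, l) = -4 (N(I, l) = 0 - 4 = -4)
h(H, f) = -15 + f*H² (h(H, f) = H²*f - 15 = f*H² - 15 = -15 + f*H²)
h(c(-2, N(0, 3)), -10)*D(-12, 11) = (-15 - 10*(-4)²)*(11 - 12) = (-15 - 10*16)*(-1) = (-15 - 160)*(-1) = -175*(-1) = 175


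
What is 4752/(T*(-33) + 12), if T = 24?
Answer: -396/65 ≈ -6.0923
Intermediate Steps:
4752/(T*(-33) + 12) = 4752/(24*(-33) + 12) = 4752/(-792 + 12) = 4752/(-780) = 4752*(-1/780) = -396/65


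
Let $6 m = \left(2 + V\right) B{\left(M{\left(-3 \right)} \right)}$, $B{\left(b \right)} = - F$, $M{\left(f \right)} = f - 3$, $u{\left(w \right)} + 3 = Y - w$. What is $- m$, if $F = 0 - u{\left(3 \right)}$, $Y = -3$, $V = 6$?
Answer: $12$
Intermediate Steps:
$u{\left(w \right)} = -6 - w$ ($u{\left(w \right)} = -3 - \left(3 + w\right) = -6 - w$)
$M{\left(f \right)} = -3 + f$
$F = 9$ ($F = 0 - \left(-6 - 3\right) = 0 - -9 = 0 + 9 = 9$)
$B{\left(b \right)} = -9$ ($B{\left(b \right)} = \left(-1\right) 9 = -9$)
$m = -12$ ($m = \frac{\left(2 + 6\right) \left(-9\right)}{6} = \frac{8 \left(-9\right)}{6} = \frac{1}{6} \left(-72\right) = -12$)
$- m = \left(-1\right) \left(-12\right) = 12$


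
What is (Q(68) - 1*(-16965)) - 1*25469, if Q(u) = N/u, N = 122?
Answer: -289075/34 ≈ -8502.2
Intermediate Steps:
Q(u) = 122/u
(Q(68) - 1*(-16965)) - 1*25469 = (122/68 - 1*(-16965)) - 1*25469 = (122*(1/68) + 16965) - 25469 = (61/34 + 16965) - 25469 = 576871/34 - 25469 = -289075/34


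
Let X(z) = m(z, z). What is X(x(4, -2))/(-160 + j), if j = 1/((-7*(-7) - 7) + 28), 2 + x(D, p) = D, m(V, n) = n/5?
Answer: -28/11199 ≈ -0.0025002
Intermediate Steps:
m(V, n) = n/5 (m(V, n) = n*(1/5) = n/5)
x(D, p) = -2 + D
X(z) = z/5
j = 1/70 (j = 1/((49 - 7) + 28) = 1/(42 + 28) = 1/70 ≈ 0.014286)
X(x(4, -2))/(-160 + j) = ((-2 + 4)/5)/(-160 + 1/70) = ((1/5)*2)/(-11199/70) = -70/11199*2/5 = -28/11199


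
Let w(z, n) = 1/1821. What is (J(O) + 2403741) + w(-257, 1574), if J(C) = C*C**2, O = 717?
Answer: 675601113835/1821 ≈ 3.7101e+8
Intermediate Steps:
w(z, n) = 1/1821
J(C) = C**3
(J(O) + 2403741) + w(-257, 1574) = (717**3 + 2403741) + 1/1821 = (368601813 + 2403741) + 1/1821 = 371005554 + 1/1821 = 675601113835/1821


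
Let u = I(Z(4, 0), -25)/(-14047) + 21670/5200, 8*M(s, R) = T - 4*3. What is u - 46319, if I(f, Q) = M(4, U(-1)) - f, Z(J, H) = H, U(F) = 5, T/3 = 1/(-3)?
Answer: -169151957833/3652220 ≈ -46315.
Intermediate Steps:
T = -1 (T = 3/(-3) = 3*(-1/3) = -1)
M(s, R) = -13/8 (M(s, R) = (-1 - 4*3)/8 = (-1 - 12)/8 = (1/8)*(-13) = -13/8)
I(f, Q) = -13/8 - f
u = 15220347/3652220 (u = (-13/8 - 1*0)/(-14047) + 21670/5200 = (-13/8 + 0)*(-1/14047) + 21670*(1/5200) = -13/8*(-1/14047) + 2167/520 = 13/112376 + 2167/520 = 15220347/3652220 ≈ 4.1674)
u - 46319 = 15220347/3652220 - 46319 = -169151957833/3652220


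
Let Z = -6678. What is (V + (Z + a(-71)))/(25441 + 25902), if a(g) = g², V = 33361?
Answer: 31724/51343 ≈ 0.61788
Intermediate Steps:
(V + (Z + a(-71)))/(25441 + 25902) = (33361 + (-6678 + (-71)²))/(25441 + 25902) = (33361 + (-6678 + 5041))/51343 = (33361 - 1637)*(1/51343) = 31724*(1/51343) = 31724/51343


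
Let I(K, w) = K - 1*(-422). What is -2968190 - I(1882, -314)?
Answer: -2970494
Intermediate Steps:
I(K, w) = 422 + K (I(K, w) = K + 422 = 422 + K)
-2968190 - I(1882, -314) = -2968190 - (422 + 1882) = -2968190 - 1*2304 = -2968190 - 2304 = -2970494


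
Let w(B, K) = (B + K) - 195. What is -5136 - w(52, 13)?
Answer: -5006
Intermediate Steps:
w(B, K) = -195 + B + K
-5136 - w(52, 13) = -5136 - (-195 + 52 + 13) = -5136 - 1*(-130) = -5136 + 130 = -5006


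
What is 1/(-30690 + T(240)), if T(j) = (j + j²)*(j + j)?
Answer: 1/27732510 ≈ 3.6059e-8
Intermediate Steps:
T(j) = 2*j*(j + j²) (T(j) = (j + j²)*(2*j) = 2*j*(j + j²))
1/(-30690 + T(240)) = 1/(-30690 + 2*240²*(1 + 240)) = 1/(-30690 + 2*57600*241) = 1/(-30690 + 27763200) = 1/27732510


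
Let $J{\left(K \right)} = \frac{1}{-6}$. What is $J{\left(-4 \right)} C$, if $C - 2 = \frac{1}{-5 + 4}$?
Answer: $- \frac{1}{6} \approx -0.16667$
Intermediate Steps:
$J{\left(K \right)} = - \frac{1}{6}$
$C = 1$ ($C = 2 + \frac{1}{-5 + 4} = 2 + \frac{1}{-1} = 2 - 1 = 1$)
$J{\left(-4 \right)} C = \left(- \frac{1}{6}\right) 1 = - \frac{1}{6}$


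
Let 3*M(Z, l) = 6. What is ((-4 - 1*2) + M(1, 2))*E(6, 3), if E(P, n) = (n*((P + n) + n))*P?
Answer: -864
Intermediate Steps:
M(Z, l) = 2 (M(Z, l) = (⅓)*6 = 2)
E(P, n) = P*n*(P + 2*n) (E(P, n) = (n*(P + 2*n))*P = P*n*(P + 2*n))
((-4 - 1*2) + M(1, 2))*E(6, 3) = ((-4 - 1*2) + 2)*(6*3*(6 + 2*3)) = ((-4 - 2) + 2)*(6*3*(6 + 6)) = (-6 + 2)*(6*3*12) = -4*216 = -864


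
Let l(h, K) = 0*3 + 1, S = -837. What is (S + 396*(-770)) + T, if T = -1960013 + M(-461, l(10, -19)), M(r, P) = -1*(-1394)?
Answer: -2264376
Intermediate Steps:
l(h, K) = 1 (l(h, K) = 0 + 1 = 1)
M(r, P) = 1394
T = -1958619 (T = -1960013 + 1394 = -1958619)
(S + 396*(-770)) + T = (-837 + 396*(-770)) - 1958619 = (-837 - 304920) - 1958619 = -305757 - 1958619 = -2264376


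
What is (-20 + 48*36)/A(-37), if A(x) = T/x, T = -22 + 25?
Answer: -63196/3 ≈ -21065.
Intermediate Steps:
T = 3
A(x) = 3/x
(-20 + 48*36)/A(-37) = (-20 + 48*36)/((3/(-37))) = (-20 + 1728)/((3*(-1/37))) = 1708/(-3/37) = 1708*(-37/3) = -63196/3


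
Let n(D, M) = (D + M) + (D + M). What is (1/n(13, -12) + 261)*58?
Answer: 15167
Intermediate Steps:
n(D, M) = 2*D + 2*M
(1/n(13, -12) + 261)*58 = (1/(2*13 + 2*(-12)) + 261)*58 = (1/(26 - 24) + 261)*58 = (1/2 + 261)*58 = (½ + 261)*58 = (523/2)*58 = 15167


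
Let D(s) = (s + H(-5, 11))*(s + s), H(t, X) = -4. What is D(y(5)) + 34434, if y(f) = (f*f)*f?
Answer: 64684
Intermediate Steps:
y(f) = f³ (y(f) = f²*f = f³)
D(s) = 2*s*(-4 + s) (D(s) = (s - 4)*(s + s) = (-4 + s)*(2*s) = 2*s*(-4 + s))
D(y(5)) + 34434 = 2*5³*(-4 + 5³) + 34434 = 2*125*(-4 + 125) + 34434 = 2*125*121 + 34434 = 30250 + 34434 = 64684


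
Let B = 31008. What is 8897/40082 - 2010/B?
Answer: 2325159/14795984 ≈ 0.15715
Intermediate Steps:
8897/40082 - 2010/B = 8897/40082 - 2010/31008 = 8897*(1/40082) - 2010*1/31008 = 1271/5726 - 335/5168 = 2325159/14795984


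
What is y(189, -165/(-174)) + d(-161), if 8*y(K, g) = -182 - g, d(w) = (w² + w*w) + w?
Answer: 23969373/464 ≈ 51658.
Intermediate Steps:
d(w) = w + 2*w² (d(w) = (w² + w²) + w = 2*w² + w = w + 2*w²)
y(K, g) = -91/4 - g/8 (y(K, g) = (-182 - g)/8 = -91/4 - g/8)
y(189, -165/(-174)) + d(-161) = (-91/4 - (-165)/(8*(-174))) - 161*(1 + 2*(-161)) = (-91/4 - (-165)*(-1)/(8*174)) - 161*(1 - 322) = (-91/4 - ⅛*55/58) - 161*(-321) = (-91/4 - 55/464) + 51681 = -10611/464 + 51681 = 23969373/464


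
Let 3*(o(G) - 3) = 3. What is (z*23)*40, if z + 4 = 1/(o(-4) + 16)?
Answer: -3634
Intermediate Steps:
o(G) = 4 (o(G) = 3 + (1/3)*3 = 3 + 1 = 4)
z = -79/20 (z = -4 + 1/(4 + 16) = -4 + 1/20 = -79/20 ≈ -3.9500)
(z*23)*40 = -79/20*23*40 = -1817/20*40 = -3634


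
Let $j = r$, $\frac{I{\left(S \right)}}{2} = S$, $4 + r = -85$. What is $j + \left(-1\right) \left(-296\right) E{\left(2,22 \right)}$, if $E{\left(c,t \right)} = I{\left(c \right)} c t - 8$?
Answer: $49639$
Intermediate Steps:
$r = -89$ ($r = -4 - 85 = -89$)
$I{\left(S \right)} = 2 S$
$j = -89$
$E{\left(c,t \right)} = -8 + 2 t c^{2}$ ($E{\left(c,t \right)} = 2 c c t - 8 = 2 c^{2} t - 8 = 2 t c^{2} - 8 = -8 + 2 t c^{2}$)
$j + \left(-1\right) \left(-296\right) E{\left(2,22 \right)} = -89 + \left(-1\right) \left(-296\right) \left(-8 + 2 \cdot 22 \cdot 2^{2}\right) = -89 + 296 \left(-8 + 2 \cdot 22 \cdot 4\right) = -89 + 296 \left(-8 + 176\right) = -89 + 296 \cdot 168 = -89 + 49728 = 49639$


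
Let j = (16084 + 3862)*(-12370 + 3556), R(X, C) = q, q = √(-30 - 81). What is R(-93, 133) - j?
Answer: 175804044 + I*√111 ≈ 1.758e+8 + 10.536*I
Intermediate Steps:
q = I*√111 (q = √(-111) = I*√111 ≈ 10.536*I)
R(X, C) = I*√111
j = -175804044 (j = 19946*(-8814) = -175804044)
R(-93, 133) - j = I*√111 - 1*(-175804044) = I*√111 + 175804044 = 175804044 + I*√111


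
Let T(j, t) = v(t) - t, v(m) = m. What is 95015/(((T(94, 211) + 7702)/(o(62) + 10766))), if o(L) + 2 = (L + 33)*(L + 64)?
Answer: 1080035505/3851 ≈ 2.8046e+5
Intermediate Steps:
o(L) = -2 + (33 + L)*(64 + L) (o(L) = -2 + (L + 33)*(L + 64) = -2 + (33 + L)*(64 + L))
T(j, t) = 0 (T(j, t) = t - t = 0)
95015/(((T(94, 211) + 7702)/(o(62) + 10766))) = 95015/(((0 + 7702)/((2110 + 62² + 97*62) + 10766))) = 95015/((7702/((2110 + 3844 + 6014) + 10766))) = 95015/((7702/(11968 + 10766))) = 95015/((7702/22734)) = 95015/((7702*(1/22734))) = 95015/(3851/11367) = 95015*(11367/3851) = 1080035505/3851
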